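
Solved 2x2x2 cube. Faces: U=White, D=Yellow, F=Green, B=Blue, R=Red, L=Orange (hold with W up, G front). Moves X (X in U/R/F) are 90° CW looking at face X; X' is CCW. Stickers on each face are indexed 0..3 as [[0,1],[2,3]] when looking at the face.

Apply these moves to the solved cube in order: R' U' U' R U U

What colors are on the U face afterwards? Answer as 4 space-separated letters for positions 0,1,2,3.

Answer: W B B B

Derivation:
After move 1 (R'): R=RRRR U=WBWB F=GWGW D=YGYG B=YBYB
After move 2 (U'): U=BBWW F=OOGW R=GWRR B=RRYB L=YBOO
After move 3 (U'): U=BWBW F=YBGW R=OORR B=GWYB L=RROO
After move 4 (R): R=RORO U=BBBW F=YGGG D=YYYG B=WWWB
After move 5 (U): U=BBWB F=ROGG R=WWRO B=RRWB L=YGOO
After move 6 (U): U=WBBB F=WWGG R=RRRO B=YGWB L=ROOO
Query: U face = WBBB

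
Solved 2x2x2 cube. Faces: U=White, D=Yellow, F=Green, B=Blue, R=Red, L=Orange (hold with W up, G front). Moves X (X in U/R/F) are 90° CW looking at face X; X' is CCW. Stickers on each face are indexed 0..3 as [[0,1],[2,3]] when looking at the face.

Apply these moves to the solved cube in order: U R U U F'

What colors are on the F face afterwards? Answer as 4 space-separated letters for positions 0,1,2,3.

Answer: O Y W G

Derivation:
After move 1 (U): U=WWWW F=RRGG R=BBRR B=OOBB L=GGOO
After move 2 (R): R=RBRB U=WRWG F=RYGY D=YBYO B=WOWB
After move 3 (U): U=WWGR F=RBGY R=WORB B=GGWB L=RYOO
After move 4 (U): U=GWRW F=WOGY R=GGRB B=RYWB L=RBOO
After move 5 (F'): F=OYWG U=GWGR R=BGYB D=BOYO L=RWOR
Query: F face = OYWG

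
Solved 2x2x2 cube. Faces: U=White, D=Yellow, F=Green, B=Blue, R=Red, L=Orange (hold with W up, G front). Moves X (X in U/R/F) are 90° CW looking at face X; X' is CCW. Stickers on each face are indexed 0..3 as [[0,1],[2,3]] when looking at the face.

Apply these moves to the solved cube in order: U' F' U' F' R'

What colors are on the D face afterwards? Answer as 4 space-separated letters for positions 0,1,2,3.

After move 1 (U'): U=WWWW F=OOGG R=GGRR B=RRBB L=BBOO
After move 2 (F'): F=OGOG U=WWGR R=YGYR D=BOYY L=BWOW
After move 3 (U'): U=WRWG F=BWOG R=OGYR B=YGBB L=RROW
After move 4 (F'): F=WGBO U=WROY R=OGBR D=RWYY L=RGOW
After move 5 (R'): R=GROB U=WBOY F=WRBY D=RGYO B=YGWB
Query: D face = RGYO

Answer: R G Y O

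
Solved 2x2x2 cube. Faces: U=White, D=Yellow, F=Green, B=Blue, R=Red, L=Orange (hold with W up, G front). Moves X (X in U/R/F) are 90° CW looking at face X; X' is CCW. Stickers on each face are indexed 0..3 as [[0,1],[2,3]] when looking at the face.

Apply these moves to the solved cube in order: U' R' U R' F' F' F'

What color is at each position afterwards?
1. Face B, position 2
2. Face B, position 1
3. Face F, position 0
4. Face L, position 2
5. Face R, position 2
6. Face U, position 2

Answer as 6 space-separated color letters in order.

After move 1 (U'): U=WWWW F=OOGG R=GGRR B=RRBB L=BBOO
After move 2 (R'): R=GRGR U=WBWR F=OWGW D=YOYG B=YRYB
After move 3 (U): U=WWRB F=GRGW R=YRGR B=BBYB L=OWOO
After move 4 (R'): R=RRYG U=WYRB F=GWGB D=YRYW B=GBOB
After move 5 (F'): F=WBGG U=WYRY R=RRYG D=WOYW L=OBOR
After move 6 (F'): F=BGWG U=WYRY R=ORWG D=BRYW L=OYOR
After move 7 (F'): F=GGBW U=WYOW R=RRBG D=YRYW L=OYOR
Query 1: B[2] = O
Query 2: B[1] = B
Query 3: F[0] = G
Query 4: L[2] = O
Query 5: R[2] = B
Query 6: U[2] = O

Answer: O B G O B O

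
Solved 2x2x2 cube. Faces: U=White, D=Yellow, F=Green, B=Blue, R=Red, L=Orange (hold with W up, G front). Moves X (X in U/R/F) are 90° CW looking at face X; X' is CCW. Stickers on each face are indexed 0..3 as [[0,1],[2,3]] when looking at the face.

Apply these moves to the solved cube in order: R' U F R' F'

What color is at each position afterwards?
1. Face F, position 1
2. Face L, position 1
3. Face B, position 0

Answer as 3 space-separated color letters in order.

After move 1 (R'): R=RRRR U=WBWB F=GWGW D=YGYG B=YBYB
After move 2 (U): U=WWBB F=RRGW R=YBRR B=OOYB L=GWOO
After move 3 (F): F=GRWR U=WWOW R=BBBR D=RYYG L=GYOG
After move 4 (R'): R=BRBB U=WYOO F=GWWW D=RRYR B=GOYB
After move 5 (F'): F=WWGW U=WYBB R=RRRB D=YGYR L=GOOO
Query 1: F[1] = W
Query 2: L[1] = O
Query 3: B[0] = G

Answer: W O G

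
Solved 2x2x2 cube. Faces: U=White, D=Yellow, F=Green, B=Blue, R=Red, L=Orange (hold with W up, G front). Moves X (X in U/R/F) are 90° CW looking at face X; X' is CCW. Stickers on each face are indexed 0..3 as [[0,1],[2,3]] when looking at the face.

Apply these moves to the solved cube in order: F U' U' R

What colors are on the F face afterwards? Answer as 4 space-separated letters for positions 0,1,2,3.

After move 1 (F): F=GGGG U=WWOO R=WRWR D=RRYY L=OYOY
After move 2 (U'): U=WOWO F=OYGG R=GGWR B=WRBB L=BBOY
After move 3 (U'): U=OOWW F=BBGG R=OYWR B=GGBB L=WROY
After move 4 (R): R=WORY U=OBWG F=BRGY D=RBYG B=WGOB
Query: F face = BRGY

Answer: B R G Y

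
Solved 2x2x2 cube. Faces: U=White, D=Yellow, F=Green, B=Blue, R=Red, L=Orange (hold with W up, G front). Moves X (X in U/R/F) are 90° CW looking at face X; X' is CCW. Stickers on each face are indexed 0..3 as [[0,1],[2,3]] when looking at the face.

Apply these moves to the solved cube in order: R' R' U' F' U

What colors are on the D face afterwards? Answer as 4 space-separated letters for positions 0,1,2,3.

Answer: B O Y W

Derivation:
After move 1 (R'): R=RRRR U=WBWB F=GWGW D=YGYG B=YBYB
After move 2 (R'): R=RRRR U=WYWY F=GBGB D=YWYW B=GBGB
After move 3 (U'): U=YYWW F=OOGB R=GBRR B=RRGB L=GBOO
After move 4 (F'): F=OBOG U=YYGR R=WBYR D=BOYW L=GWOW
After move 5 (U): U=GYRY F=WBOG R=RRYR B=GWGB L=OBOW
Query: D face = BOYW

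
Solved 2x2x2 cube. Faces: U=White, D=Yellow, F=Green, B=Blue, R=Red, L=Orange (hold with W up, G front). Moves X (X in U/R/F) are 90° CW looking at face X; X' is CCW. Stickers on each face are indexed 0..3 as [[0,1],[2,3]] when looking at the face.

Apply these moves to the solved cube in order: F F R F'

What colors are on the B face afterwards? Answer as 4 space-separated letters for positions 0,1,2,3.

Answer: Y B W B

Derivation:
After move 1 (F): F=GGGG U=WWOO R=WRWR D=RRYY L=OYOY
After move 2 (F): F=GGGG U=WWYY R=OROR D=WWYY L=OROR
After move 3 (R): R=OORR U=WGYG F=GWGY D=WBYB B=YBWB
After move 4 (F'): F=WYGG U=WGOR R=BOWR D=RRYB L=OGOY
Query: B face = YBWB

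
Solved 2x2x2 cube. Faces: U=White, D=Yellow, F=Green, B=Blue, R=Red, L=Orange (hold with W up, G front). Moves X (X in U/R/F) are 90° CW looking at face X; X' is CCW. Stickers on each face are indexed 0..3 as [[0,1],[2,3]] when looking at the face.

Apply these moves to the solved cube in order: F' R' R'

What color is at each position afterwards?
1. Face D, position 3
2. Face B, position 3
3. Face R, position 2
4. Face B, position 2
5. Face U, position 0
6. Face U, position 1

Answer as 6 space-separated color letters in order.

After move 1 (F'): F=GGGG U=WWRR R=YRYR D=OOYY L=OWOW
After move 2 (R'): R=RRYY U=WBRB F=GWGR D=OGYG B=YBOB
After move 3 (R'): R=RYRY U=WORY F=GBGB D=OWYR B=GBGB
Query 1: D[3] = R
Query 2: B[3] = B
Query 3: R[2] = R
Query 4: B[2] = G
Query 5: U[0] = W
Query 6: U[1] = O

Answer: R B R G W O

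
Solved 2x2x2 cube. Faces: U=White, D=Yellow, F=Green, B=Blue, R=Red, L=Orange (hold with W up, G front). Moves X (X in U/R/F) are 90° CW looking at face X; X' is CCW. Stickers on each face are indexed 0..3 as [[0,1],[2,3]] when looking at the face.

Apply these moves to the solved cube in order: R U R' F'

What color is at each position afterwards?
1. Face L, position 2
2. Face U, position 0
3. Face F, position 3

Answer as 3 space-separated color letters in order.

After move 1 (R): R=RRRR U=WGWG F=GYGY D=YBYB B=WBWB
After move 2 (U): U=WWGG F=RRGY R=WBRR B=OOWB L=GYOO
After move 3 (R'): R=BRWR U=WWGO F=RWGG D=YRYY B=BOBB
After move 4 (F'): F=WGRG U=WWBW R=RRYR D=YOYY L=GOOG
Query 1: L[2] = O
Query 2: U[0] = W
Query 3: F[3] = G

Answer: O W G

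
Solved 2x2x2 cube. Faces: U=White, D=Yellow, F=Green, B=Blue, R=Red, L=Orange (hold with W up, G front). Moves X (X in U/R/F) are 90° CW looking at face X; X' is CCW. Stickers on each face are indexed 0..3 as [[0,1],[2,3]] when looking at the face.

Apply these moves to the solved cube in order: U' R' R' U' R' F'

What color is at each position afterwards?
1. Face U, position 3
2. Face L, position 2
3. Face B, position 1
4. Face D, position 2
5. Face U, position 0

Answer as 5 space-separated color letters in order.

Answer: O O R Y Y

Derivation:
After move 1 (U'): U=WWWW F=OOGG R=GGRR B=RRBB L=BBOO
After move 2 (R'): R=GRGR U=WBWR F=OWGW D=YOYG B=YRYB
After move 3 (R'): R=RRGG U=WYWY F=OBGR D=YWYW B=GROB
After move 4 (U'): U=YYWW F=BBGR R=OBGG B=RROB L=GROO
After move 5 (R'): R=BGOG U=YOWR F=BYGW D=YBYR B=WRWB
After move 6 (F'): F=YWBG U=YOBO R=BGYG D=ROYR L=GROW
Query 1: U[3] = O
Query 2: L[2] = O
Query 3: B[1] = R
Query 4: D[2] = Y
Query 5: U[0] = Y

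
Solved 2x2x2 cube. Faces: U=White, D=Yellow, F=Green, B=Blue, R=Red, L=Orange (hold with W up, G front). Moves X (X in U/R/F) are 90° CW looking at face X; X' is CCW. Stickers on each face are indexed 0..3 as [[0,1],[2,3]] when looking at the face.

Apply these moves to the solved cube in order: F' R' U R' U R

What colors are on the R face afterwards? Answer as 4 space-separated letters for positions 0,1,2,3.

Answer: Y G Y W

Derivation:
After move 1 (F'): F=GGGG U=WWRR R=YRYR D=OOYY L=OWOW
After move 2 (R'): R=RRYY U=WBRB F=GWGR D=OGYG B=YBOB
After move 3 (U): U=RWBB F=RRGR R=YBYY B=OWOB L=GWOW
After move 4 (R'): R=BYYY U=ROBO F=RWGB D=ORYR B=GWGB
After move 5 (U): U=BROO F=BYGB R=GWYY B=GWGB L=RWOW
After move 6 (R): R=YGYW U=BYOB F=BRGR D=OGYG B=OWRB
Query: R face = YGYW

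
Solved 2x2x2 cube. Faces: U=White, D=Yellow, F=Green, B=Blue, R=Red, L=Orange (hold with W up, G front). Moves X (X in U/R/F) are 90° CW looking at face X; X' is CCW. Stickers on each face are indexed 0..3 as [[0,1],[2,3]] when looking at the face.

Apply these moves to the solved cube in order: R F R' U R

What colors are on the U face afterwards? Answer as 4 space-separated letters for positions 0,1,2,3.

After move 1 (R): R=RRRR U=WGWG F=GYGY D=YBYB B=WBWB
After move 2 (F): F=GGYY U=WGOO R=WRGR D=RRYB L=OYOB
After move 3 (R'): R=RRWG U=WWOW F=GGYO D=RGYY B=BBRB
After move 4 (U): U=OWWW F=RRYO R=BBWG B=OYRB L=GGOB
After move 5 (R): R=WBGB U=ORWO F=RGYY D=RRYO B=WYWB
Query: U face = ORWO

Answer: O R W O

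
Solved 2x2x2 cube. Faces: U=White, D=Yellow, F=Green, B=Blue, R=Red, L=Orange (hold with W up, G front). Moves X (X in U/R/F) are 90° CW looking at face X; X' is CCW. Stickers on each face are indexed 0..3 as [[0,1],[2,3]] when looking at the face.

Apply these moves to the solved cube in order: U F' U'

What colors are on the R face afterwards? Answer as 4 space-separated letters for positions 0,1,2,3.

Answer: R G Y R

Derivation:
After move 1 (U): U=WWWW F=RRGG R=BBRR B=OOBB L=GGOO
After move 2 (F'): F=RGRG U=WWBR R=YBYR D=GOYY L=GWOW
After move 3 (U'): U=WRWB F=GWRG R=RGYR B=YBBB L=OOOW
Query: R face = RGYR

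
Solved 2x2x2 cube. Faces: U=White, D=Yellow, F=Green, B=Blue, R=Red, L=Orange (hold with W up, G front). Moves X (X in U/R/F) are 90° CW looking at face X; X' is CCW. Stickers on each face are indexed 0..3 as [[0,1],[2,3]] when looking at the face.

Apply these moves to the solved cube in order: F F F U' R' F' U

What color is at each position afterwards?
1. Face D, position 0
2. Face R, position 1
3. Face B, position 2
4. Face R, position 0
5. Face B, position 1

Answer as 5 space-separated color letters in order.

After move 1 (F): F=GGGG U=WWOO R=WRWR D=RRYY L=OYOY
After move 2 (F): F=GGGG U=WWYY R=OROR D=WWYY L=OROR
After move 3 (F): F=GGGG U=WWRR R=YRYR D=OOYY L=OWOW
After move 4 (U'): U=WRWR F=OWGG R=GGYR B=YRBB L=BBOW
After move 5 (R'): R=GRGY U=WBWY F=ORGR D=OWYG B=YROB
After move 6 (F'): F=RROG U=WBGG R=WROY D=BWYG L=BYOW
After move 7 (U): U=GWGB F=WROG R=YROY B=BYOB L=RROW
Query 1: D[0] = B
Query 2: R[1] = R
Query 3: B[2] = O
Query 4: R[0] = Y
Query 5: B[1] = Y

Answer: B R O Y Y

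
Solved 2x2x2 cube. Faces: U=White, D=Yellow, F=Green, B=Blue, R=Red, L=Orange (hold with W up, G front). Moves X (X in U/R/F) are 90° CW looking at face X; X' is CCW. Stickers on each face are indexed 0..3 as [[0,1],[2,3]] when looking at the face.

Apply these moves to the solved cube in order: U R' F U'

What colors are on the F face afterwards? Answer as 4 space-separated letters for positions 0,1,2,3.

After move 1 (U): U=WWWW F=RRGG R=BBRR B=OOBB L=GGOO
After move 2 (R'): R=BRBR U=WBWO F=RWGW D=YRYG B=YOYB
After move 3 (F): F=GRWW U=WBOG R=WROR D=BBYG L=GYOR
After move 4 (U'): U=BGWO F=GYWW R=GROR B=WRYB L=YOOR
Query: F face = GYWW

Answer: G Y W W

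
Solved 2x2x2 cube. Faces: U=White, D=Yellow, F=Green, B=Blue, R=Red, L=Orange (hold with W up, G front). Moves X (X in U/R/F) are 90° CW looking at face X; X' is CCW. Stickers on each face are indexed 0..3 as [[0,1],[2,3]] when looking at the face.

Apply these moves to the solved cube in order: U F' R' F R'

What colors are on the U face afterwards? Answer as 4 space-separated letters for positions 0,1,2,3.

After move 1 (U): U=WWWW F=RRGG R=BBRR B=OOBB L=GGOO
After move 2 (F'): F=RGRG U=WWBR R=YBYR D=GOYY L=GWOW
After move 3 (R'): R=BRYY U=WBBO F=RWRR D=GGYG B=YOOB
After move 4 (F): F=RRRW U=WBWW R=BROY D=YBYG L=GGOG
After move 5 (R'): R=RYBO U=WOWY F=RBRW D=YRYW B=GOBB
Query: U face = WOWY

Answer: W O W Y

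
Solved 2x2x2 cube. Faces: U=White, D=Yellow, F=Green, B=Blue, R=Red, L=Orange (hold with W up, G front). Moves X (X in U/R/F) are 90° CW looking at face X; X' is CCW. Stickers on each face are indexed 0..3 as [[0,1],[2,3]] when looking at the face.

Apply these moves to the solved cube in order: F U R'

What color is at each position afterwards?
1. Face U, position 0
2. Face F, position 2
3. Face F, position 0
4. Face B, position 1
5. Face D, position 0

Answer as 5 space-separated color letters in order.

Answer: O G W Y R

Derivation:
After move 1 (F): F=GGGG U=WWOO R=WRWR D=RRYY L=OYOY
After move 2 (U): U=OWOW F=WRGG R=BBWR B=OYBB L=GGOY
After move 3 (R'): R=BRBW U=OBOO F=WWGW D=RRYG B=YYRB
Query 1: U[0] = O
Query 2: F[2] = G
Query 3: F[0] = W
Query 4: B[1] = Y
Query 5: D[0] = R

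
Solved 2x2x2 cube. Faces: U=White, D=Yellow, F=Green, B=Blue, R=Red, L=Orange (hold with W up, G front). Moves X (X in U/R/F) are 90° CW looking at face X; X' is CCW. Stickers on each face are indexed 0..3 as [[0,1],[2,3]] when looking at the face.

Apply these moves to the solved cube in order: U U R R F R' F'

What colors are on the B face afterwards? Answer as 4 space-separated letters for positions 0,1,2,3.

Answer: W G R B

Derivation:
After move 1 (U): U=WWWW F=RRGG R=BBRR B=OOBB L=GGOO
After move 2 (U): U=WWWW F=BBGG R=OORR B=GGBB L=RROO
After move 3 (R): R=RORO U=WBWG F=BYGY D=YBYG B=WGWB
After move 4 (R): R=RROO U=WYWY F=BBGG D=YWYW B=GGBB
After move 5 (F): F=GBGB U=WYOR R=WRYO D=ORYW L=RYOW
After move 6 (R'): R=ROWY U=WBOG F=GYGR D=OBYB B=WGRB
After move 7 (F'): F=YRGG U=WBRW R=BOOY D=YWYB L=RGOO
Query: B face = WGRB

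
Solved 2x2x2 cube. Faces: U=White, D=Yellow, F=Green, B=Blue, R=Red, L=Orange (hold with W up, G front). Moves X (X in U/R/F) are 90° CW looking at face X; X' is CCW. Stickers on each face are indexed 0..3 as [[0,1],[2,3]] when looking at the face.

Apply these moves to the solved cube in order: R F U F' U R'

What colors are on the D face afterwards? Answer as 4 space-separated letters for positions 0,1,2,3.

After move 1 (R): R=RRRR U=WGWG F=GYGY D=YBYB B=WBWB
After move 2 (F): F=GGYY U=WGOO R=WRGR D=RRYB L=OYOB
After move 3 (U): U=OWOG F=WRYY R=WBGR B=OYWB L=GGOB
After move 4 (F'): F=RYWY U=OWWG R=RBRR D=GBYB L=GGOO
After move 5 (U): U=WOGW F=RBWY R=OYRR B=GGWB L=RYOO
After move 6 (R'): R=YROR U=WWGG F=ROWW D=GBYY B=BGBB
Query: D face = GBYY

Answer: G B Y Y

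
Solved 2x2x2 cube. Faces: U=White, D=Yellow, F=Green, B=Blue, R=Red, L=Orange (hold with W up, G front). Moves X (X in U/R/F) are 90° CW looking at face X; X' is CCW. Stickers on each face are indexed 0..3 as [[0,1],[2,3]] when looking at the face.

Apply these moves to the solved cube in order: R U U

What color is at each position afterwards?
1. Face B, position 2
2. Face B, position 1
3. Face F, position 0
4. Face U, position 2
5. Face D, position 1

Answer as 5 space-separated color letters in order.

After move 1 (R): R=RRRR U=WGWG F=GYGY D=YBYB B=WBWB
After move 2 (U): U=WWGG F=RRGY R=WBRR B=OOWB L=GYOO
After move 3 (U): U=GWGW F=WBGY R=OORR B=GYWB L=RROO
Query 1: B[2] = W
Query 2: B[1] = Y
Query 3: F[0] = W
Query 4: U[2] = G
Query 5: D[1] = B

Answer: W Y W G B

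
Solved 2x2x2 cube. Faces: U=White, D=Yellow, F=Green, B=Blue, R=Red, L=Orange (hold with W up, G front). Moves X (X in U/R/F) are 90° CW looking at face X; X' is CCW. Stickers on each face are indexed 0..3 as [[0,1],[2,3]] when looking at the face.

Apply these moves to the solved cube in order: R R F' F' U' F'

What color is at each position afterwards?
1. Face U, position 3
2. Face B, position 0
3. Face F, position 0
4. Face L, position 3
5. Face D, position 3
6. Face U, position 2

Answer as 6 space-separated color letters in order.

Answer: O O R W W B

Derivation:
After move 1 (R): R=RRRR U=WGWG F=GYGY D=YBYB B=WBWB
After move 2 (R): R=RRRR U=WYWY F=GBGB D=YWYW B=GBGB
After move 3 (F'): F=BBGG U=WYRR R=WRYR D=OOYW L=OYOW
After move 4 (F'): F=BGBG U=WYWY R=OROR D=YWYW L=OROR
After move 5 (U'): U=YYWW F=ORBG R=BGOR B=ORGB L=GBOR
After move 6 (F'): F=RGOB U=YYBO R=WGYR D=BRYW L=GWOW
Query 1: U[3] = O
Query 2: B[0] = O
Query 3: F[0] = R
Query 4: L[3] = W
Query 5: D[3] = W
Query 6: U[2] = B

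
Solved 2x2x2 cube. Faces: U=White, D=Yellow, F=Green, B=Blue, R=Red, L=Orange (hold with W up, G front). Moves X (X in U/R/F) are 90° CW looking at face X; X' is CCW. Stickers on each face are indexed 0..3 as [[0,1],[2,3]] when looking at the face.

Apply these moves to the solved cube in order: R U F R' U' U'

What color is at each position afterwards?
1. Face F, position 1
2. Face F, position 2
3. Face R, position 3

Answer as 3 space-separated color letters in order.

Answer: O Y G

Derivation:
After move 1 (R): R=RRRR U=WGWG F=GYGY D=YBYB B=WBWB
After move 2 (U): U=WWGG F=RRGY R=WBRR B=OOWB L=GYOO
After move 3 (F): F=GRYR U=WWOY R=GBGR D=RWYB L=GYOB
After move 4 (R'): R=BRGG U=WWOO F=GWYY D=RRYR B=BOWB
After move 5 (U'): U=WOWO F=GYYY R=GWGG B=BRWB L=BOOB
After move 6 (U'): U=OOWW F=BOYY R=GYGG B=GWWB L=BROB
Query 1: F[1] = O
Query 2: F[2] = Y
Query 3: R[3] = G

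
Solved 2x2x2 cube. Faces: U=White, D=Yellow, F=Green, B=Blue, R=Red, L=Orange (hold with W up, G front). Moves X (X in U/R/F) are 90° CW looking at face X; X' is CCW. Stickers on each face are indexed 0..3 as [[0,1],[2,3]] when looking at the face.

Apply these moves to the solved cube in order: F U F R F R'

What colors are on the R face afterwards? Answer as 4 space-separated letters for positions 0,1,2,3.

After move 1 (F): F=GGGG U=WWOO R=WRWR D=RRYY L=OYOY
After move 2 (U): U=OWOW F=WRGG R=BBWR B=OYBB L=GGOY
After move 3 (F): F=GWGR U=OWYG R=OBWR D=WBYY L=GROR
After move 4 (R): R=WORB U=OWYR F=GBGY D=WBYO B=GYWB
After move 5 (F): F=GGYB U=OWRR R=YORB D=RWYO L=GWOB
After move 6 (R'): R=OBYR U=OWRG F=GWYR D=RGYB B=OYWB
Query: R face = OBYR

Answer: O B Y R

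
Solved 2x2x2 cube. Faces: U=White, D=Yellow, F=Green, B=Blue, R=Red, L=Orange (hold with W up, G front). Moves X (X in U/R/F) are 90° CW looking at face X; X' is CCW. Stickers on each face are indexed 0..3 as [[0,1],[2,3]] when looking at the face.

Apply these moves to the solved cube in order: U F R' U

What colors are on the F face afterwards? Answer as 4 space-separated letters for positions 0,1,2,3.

Answer: B R G G

Derivation:
After move 1 (U): U=WWWW F=RRGG R=BBRR B=OOBB L=GGOO
After move 2 (F): F=GRGR U=WWOG R=WBWR D=RBYY L=GYOY
After move 3 (R'): R=BRWW U=WBOO F=GWGG D=RRYR B=YOBB
After move 4 (U): U=OWOB F=BRGG R=YOWW B=GYBB L=GWOY
Query: F face = BRGG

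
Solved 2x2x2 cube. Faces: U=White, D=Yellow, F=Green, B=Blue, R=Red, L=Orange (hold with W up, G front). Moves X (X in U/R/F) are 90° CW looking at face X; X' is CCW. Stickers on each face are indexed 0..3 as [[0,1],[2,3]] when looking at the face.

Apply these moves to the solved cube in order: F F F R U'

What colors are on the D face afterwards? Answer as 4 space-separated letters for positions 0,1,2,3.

After move 1 (F): F=GGGG U=WWOO R=WRWR D=RRYY L=OYOY
After move 2 (F): F=GGGG U=WWYY R=OROR D=WWYY L=OROR
After move 3 (F): F=GGGG U=WWRR R=YRYR D=OOYY L=OWOW
After move 4 (R): R=YYRR U=WGRG F=GOGY D=OBYB B=RBWB
After move 5 (U'): U=GGWR F=OWGY R=GORR B=YYWB L=RBOW
Query: D face = OBYB

Answer: O B Y B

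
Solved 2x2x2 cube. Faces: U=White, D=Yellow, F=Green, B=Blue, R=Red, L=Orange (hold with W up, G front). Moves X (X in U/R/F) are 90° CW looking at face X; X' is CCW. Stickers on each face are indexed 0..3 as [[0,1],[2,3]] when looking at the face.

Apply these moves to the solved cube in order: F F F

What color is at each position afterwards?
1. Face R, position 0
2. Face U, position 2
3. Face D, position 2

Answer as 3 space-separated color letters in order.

After move 1 (F): F=GGGG U=WWOO R=WRWR D=RRYY L=OYOY
After move 2 (F): F=GGGG U=WWYY R=OROR D=WWYY L=OROR
After move 3 (F): F=GGGG U=WWRR R=YRYR D=OOYY L=OWOW
Query 1: R[0] = Y
Query 2: U[2] = R
Query 3: D[2] = Y

Answer: Y R Y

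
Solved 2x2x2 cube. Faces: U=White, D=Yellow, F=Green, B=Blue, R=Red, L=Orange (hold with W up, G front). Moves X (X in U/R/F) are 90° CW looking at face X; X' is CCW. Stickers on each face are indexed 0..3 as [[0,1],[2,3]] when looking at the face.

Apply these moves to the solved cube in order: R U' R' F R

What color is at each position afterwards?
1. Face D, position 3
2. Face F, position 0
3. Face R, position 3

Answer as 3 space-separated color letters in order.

Answer: B G R

Derivation:
After move 1 (R): R=RRRR U=WGWG F=GYGY D=YBYB B=WBWB
After move 2 (U'): U=GGWW F=OOGY R=GYRR B=RRWB L=WBOO
After move 3 (R'): R=YRGR U=GWWR F=OGGW D=YOYY B=BRBB
After move 4 (F): F=GOWG U=GWOB R=WRRR D=GYYY L=WYOO
After move 5 (R): R=RWRR U=GOOG F=GYWY D=GBYB B=BRWB
Query 1: D[3] = B
Query 2: F[0] = G
Query 3: R[3] = R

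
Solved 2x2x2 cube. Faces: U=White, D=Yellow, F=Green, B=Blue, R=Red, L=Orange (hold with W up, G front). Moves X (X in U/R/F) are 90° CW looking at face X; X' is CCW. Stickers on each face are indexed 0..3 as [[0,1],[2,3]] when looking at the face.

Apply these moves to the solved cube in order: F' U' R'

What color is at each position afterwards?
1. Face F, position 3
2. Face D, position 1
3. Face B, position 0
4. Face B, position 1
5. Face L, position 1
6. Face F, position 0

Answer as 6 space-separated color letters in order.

After move 1 (F'): F=GGGG U=WWRR R=YRYR D=OOYY L=OWOW
After move 2 (U'): U=WRWR F=OWGG R=GGYR B=YRBB L=BBOW
After move 3 (R'): R=GRGY U=WBWY F=ORGR D=OWYG B=YROB
Query 1: F[3] = R
Query 2: D[1] = W
Query 3: B[0] = Y
Query 4: B[1] = R
Query 5: L[1] = B
Query 6: F[0] = O

Answer: R W Y R B O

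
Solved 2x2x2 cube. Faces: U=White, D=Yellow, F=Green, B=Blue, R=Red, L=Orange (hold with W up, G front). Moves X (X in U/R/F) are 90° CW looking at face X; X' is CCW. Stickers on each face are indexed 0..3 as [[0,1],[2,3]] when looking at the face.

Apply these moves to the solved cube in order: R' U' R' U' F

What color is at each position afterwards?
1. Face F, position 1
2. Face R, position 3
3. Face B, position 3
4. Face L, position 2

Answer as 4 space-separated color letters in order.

Answer: Y R B O

Derivation:
After move 1 (R'): R=RRRR U=WBWB F=GWGW D=YGYG B=YBYB
After move 2 (U'): U=BBWW F=OOGW R=GWRR B=RRYB L=YBOO
After move 3 (R'): R=WRGR U=BYWR F=OBGW D=YOYW B=GRGB
After move 4 (U'): U=YRBW F=YBGW R=OBGR B=WRGB L=GROO
After move 5 (F): F=GYWB U=YROR R=BBWR D=GOYW L=GYOO
Query 1: F[1] = Y
Query 2: R[3] = R
Query 3: B[3] = B
Query 4: L[2] = O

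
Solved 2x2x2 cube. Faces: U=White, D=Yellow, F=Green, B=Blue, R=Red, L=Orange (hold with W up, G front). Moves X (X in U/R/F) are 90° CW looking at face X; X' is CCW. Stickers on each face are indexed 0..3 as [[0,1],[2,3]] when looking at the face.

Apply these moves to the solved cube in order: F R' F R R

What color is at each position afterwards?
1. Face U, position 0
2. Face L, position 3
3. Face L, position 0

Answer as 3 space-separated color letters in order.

Answer: W G O

Derivation:
After move 1 (F): F=GGGG U=WWOO R=WRWR D=RRYY L=OYOY
After move 2 (R'): R=RRWW U=WBOB F=GWGO D=RGYG B=YBRB
After move 3 (F): F=GGOW U=WBYY R=ORBW D=WRYG L=OROG
After move 4 (R): R=BOWR U=WGYW F=GROG D=WRYY B=YBBB
After move 5 (R): R=WBRO U=WRYG F=GROY D=WBYY B=WBGB
Query 1: U[0] = W
Query 2: L[3] = G
Query 3: L[0] = O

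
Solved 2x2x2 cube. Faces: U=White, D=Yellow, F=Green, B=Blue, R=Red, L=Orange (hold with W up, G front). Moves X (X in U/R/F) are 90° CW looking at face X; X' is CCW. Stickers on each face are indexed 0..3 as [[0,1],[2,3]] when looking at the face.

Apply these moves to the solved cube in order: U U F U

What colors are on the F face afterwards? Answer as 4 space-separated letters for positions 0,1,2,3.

After move 1 (U): U=WWWW F=RRGG R=BBRR B=OOBB L=GGOO
After move 2 (U): U=WWWW F=BBGG R=OORR B=GGBB L=RROO
After move 3 (F): F=GBGB U=WWOR R=WOWR D=ROYY L=RYOY
After move 4 (U): U=OWRW F=WOGB R=GGWR B=RYBB L=GBOY
Query: F face = WOGB

Answer: W O G B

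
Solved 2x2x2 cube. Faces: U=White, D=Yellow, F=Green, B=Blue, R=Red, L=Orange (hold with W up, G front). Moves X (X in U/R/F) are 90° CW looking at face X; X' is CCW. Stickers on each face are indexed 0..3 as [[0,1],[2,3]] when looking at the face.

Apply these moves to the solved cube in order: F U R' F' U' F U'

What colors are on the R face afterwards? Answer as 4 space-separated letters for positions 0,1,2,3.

Answer: W G B W

Derivation:
After move 1 (F): F=GGGG U=WWOO R=WRWR D=RRYY L=OYOY
After move 2 (U): U=OWOW F=WRGG R=BBWR B=OYBB L=GGOY
After move 3 (R'): R=BRBW U=OBOO F=WWGW D=RRYG B=YYRB
After move 4 (F'): F=WWWG U=OBBB R=RRRW D=GYYG L=GOOO
After move 5 (U'): U=BBOB F=GOWG R=WWRW B=RRRB L=YYOO
After move 6 (F): F=WGGO U=BBOY R=OWBW D=RWYG L=YGOY
After move 7 (U'): U=BYBO F=YGGO R=WGBW B=OWRB L=RROY
Query: R face = WGBW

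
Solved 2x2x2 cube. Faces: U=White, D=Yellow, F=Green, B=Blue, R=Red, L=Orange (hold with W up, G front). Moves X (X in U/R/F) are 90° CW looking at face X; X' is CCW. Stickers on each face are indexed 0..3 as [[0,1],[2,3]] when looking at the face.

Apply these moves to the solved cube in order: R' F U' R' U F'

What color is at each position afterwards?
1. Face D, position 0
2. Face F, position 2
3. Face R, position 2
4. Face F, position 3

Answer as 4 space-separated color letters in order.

After move 1 (R'): R=RRRR U=WBWB F=GWGW D=YGYG B=YBYB
After move 2 (F): F=GGWW U=WBOO R=WRBR D=RRYG L=OYOG
After move 3 (U'): U=BOWO F=OYWW R=GGBR B=WRYB L=YBOG
After move 4 (R'): R=GRGB U=BYWW F=OOWO D=RYYW B=GRRB
After move 5 (U): U=WBWY F=GRWO R=GRGB B=YBRB L=OOOG
After move 6 (F'): F=ROGW U=WBGG R=YRRB D=OGYW L=OYOW
Query 1: D[0] = O
Query 2: F[2] = G
Query 3: R[2] = R
Query 4: F[3] = W

Answer: O G R W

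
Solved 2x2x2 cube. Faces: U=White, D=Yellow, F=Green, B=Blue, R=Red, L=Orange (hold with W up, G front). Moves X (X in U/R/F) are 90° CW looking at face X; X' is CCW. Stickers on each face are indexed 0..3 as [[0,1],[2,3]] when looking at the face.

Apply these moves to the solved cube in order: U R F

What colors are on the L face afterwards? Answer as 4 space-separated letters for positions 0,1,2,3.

After move 1 (U): U=WWWW F=RRGG R=BBRR B=OOBB L=GGOO
After move 2 (R): R=RBRB U=WRWG F=RYGY D=YBYO B=WOWB
After move 3 (F): F=GRYY U=WROG R=WBGB D=RRYO L=GYOB
Query: L face = GYOB

Answer: G Y O B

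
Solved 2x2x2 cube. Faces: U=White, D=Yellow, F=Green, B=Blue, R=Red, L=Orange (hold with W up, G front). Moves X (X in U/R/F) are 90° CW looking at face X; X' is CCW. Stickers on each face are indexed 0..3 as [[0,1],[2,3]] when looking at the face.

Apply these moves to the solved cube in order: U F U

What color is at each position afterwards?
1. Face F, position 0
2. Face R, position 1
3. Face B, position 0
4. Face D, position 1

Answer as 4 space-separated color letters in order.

Answer: W O G B

Derivation:
After move 1 (U): U=WWWW F=RRGG R=BBRR B=OOBB L=GGOO
After move 2 (F): F=GRGR U=WWOG R=WBWR D=RBYY L=GYOY
After move 3 (U): U=OWGW F=WBGR R=OOWR B=GYBB L=GROY
Query 1: F[0] = W
Query 2: R[1] = O
Query 3: B[0] = G
Query 4: D[1] = B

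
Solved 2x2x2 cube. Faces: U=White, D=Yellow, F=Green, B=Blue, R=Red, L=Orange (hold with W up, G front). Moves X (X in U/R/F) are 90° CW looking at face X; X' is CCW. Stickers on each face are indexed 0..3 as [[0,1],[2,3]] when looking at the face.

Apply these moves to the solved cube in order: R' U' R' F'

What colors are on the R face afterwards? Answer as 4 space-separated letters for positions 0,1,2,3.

Answer: O R Y R

Derivation:
After move 1 (R'): R=RRRR U=WBWB F=GWGW D=YGYG B=YBYB
After move 2 (U'): U=BBWW F=OOGW R=GWRR B=RRYB L=YBOO
After move 3 (R'): R=WRGR U=BYWR F=OBGW D=YOYW B=GRGB
After move 4 (F'): F=BWOG U=BYWG R=ORYR D=BOYW L=YROW
Query: R face = ORYR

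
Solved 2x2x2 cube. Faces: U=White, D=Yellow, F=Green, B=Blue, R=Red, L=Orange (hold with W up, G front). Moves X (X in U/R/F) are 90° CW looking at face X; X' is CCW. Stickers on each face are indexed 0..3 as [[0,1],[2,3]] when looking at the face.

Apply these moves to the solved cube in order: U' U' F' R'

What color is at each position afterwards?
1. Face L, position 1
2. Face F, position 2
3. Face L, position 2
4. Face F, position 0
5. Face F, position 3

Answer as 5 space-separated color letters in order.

After move 1 (U'): U=WWWW F=OOGG R=GGRR B=RRBB L=BBOO
After move 2 (U'): U=WWWW F=BBGG R=OORR B=GGBB L=RROO
After move 3 (F'): F=BGBG U=WWOR R=YOYR D=ROYY L=RWOW
After move 4 (R'): R=ORYY U=WBOG F=BWBR D=RGYG B=YGOB
Query 1: L[1] = W
Query 2: F[2] = B
Query 3: L[2] = O
Query 4: F[0] = B
Query 5: F[3] = R

Answer: W B O B R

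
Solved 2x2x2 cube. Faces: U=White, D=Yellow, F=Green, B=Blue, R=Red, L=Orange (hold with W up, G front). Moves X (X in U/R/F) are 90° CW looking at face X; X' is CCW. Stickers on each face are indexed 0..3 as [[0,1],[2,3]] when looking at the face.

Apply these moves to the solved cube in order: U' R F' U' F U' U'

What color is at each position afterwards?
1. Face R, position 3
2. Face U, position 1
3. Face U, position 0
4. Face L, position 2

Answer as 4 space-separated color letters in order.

Answer: G W R O

Derivation:
After move 1 (U'): U=WWWW F=OOGG R=GGRR B=RRBB L=BBOO
After move 2 (R): R=RGRG U=WOWG F=OYGY D=YBYR B=WRWB
After move 3 (F'): F=YYOG U=WORR R=BGYG D=BOYR L=BGOW
After move 4 (U'): U=ORWR F=BGOG R=YYYG B=BGWB L=WROW
After move 5 (F): F=OBGG U=ORWR R=WYRG D=YYYR L=WBOO
After move 6 (U'): U=RROW F=WBGG R=OBRG B=WYWB L=BGOO
After move 7 (U'): U=RWRO F=BGGG R=WBRG B=OBWB L=WYOO
Query 1: R[3] = G
Query 2: U[1] = W
Query 3: U[0] = R
Query 4: L[2] = O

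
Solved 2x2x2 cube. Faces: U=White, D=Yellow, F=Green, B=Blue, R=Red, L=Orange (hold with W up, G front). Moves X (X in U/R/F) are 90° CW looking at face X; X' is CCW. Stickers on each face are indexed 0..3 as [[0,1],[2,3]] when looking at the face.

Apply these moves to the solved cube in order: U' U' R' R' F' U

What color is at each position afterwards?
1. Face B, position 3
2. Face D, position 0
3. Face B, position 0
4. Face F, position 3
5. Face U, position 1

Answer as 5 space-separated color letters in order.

Answer: B R R G W

Derivation:
After move 1 (U'): U=WWWW F=OOGG R=GGRR B=RRBB L=BBOO
After move 2 (U'): U=WWWW F=BBGG R=OORR B=GGBB L=RROO
After move 3 (R'): R=OROR U=WBWG F=BWGW D=YBYG B=YGYB
After move 4 (R'): R=RROO U=WYWY F=BBGG D=YWYW B=GGBB
After move 5 (F'): F=BGBG U=WYRO R=WRYO D=ROYW L=RYOW
After move 6 (U): U=RWOY F=WRBG R=GGYO B=RYBB L=BGOW
Query 1: B[3] = B
Query 2: D[0] = R
Query 3: B[0] = R
Query 4: F[3] = G
Query 5: U[1] = W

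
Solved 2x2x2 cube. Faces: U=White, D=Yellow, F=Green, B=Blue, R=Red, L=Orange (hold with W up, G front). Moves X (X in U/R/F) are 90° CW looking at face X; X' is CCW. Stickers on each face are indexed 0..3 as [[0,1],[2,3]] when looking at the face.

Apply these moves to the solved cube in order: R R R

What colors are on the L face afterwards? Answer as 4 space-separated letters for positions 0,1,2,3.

Answer: O O O O

Derivation:
After move 1 (R): R=RRRR U=WGWG F=GYGY D=YBYB B=WBWB
After move 2 (R): R=RRRR U=WYWY F=GBGB D=YWYW B=GBGB
After move 3 (R): R=RRRR U=WBWB F=GWGW D=YGYG B=YBYB
Query: L face = OOOO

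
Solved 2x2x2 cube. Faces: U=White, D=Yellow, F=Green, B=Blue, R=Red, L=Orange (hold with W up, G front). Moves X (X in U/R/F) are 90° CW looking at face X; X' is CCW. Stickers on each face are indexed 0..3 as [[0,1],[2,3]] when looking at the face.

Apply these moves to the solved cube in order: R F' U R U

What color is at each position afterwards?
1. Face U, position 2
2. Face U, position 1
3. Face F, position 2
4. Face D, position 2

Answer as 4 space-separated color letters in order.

After move 1 (R): R=RRRR U=WGWG F=GYGY D=YBYB B=WBWB
After move 2 (F'): F=YYGG U=WGRR R=BRYR D=OOYB L=OGOW
After move 3 (U): U=RWRG F=BRGG R=WBYR B=OGWB L=YYOW
After move 4 (R): R=YWRB U=RRRG F=BOGB D=OWYO B=GGWB
After move 5 (U): U=RRGR F=YWGB R=GGRB B=YYWB L=BOOW
Query 1: U[2] = G
Query 2: U[1] = R
Query 3: F[2] = G
Query 4: D[2] = Y

Answer: G R G Y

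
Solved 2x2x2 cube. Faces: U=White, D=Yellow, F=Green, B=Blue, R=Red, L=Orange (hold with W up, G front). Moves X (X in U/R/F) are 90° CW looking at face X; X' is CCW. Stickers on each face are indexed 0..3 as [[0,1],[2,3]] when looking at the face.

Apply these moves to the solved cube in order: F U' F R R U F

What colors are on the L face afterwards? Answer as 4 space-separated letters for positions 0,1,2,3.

After move 1 (F): F=GGGG U=WWOO R=WRWR D=RRYY L=OYOY
After move 2 (U'): U=WOWO F=OYGG R=GGWR B=WRBB L=BBOY
After move 3 (F): F=GOGY U=WOYB R=WGOR D=WGYY L=BROR
After move 4 (R): R=OWRG U=WOYY F=GGGY D=WBYW B=BROB
After move 5 (R): R=ROGW U=WGYY F=GBGW D=WOYB B=YROB
After move 6 (U): U=YWYG F=ROGW R=YRGW B=BROB L=GBOR
After move 7 (F): F=GRWO U=YWRB R=YRGW D=GYYB L=GWOO
Query: L face = GWOO

Answer: G W O O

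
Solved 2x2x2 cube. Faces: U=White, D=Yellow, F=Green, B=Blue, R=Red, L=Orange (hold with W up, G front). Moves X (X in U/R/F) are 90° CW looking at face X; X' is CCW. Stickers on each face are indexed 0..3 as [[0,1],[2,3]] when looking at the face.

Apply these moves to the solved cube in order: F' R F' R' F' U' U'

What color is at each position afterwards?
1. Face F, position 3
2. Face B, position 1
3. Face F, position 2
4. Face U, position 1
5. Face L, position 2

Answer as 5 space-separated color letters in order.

Answer: G R O Y O

Derivation:
After move 1 (F'): F=GGGG U=WWRR R=YRYR D=OOYY L=OWOW
After move 2 (R): R=YYRR U=WGRG F=GOGY D=OBYB B=RBWB
After move 3 (F'): F=OYGG U=WGYR R=BYOR D=WWYB L=OGOR
After move 4 (R'): R=YRBO U=WWYR F=OGGR D=WYYG B=BBWB
After move 5 (F'): F=GROG U=WWYB R=YRWO D=GRYG L=OROY
After move 6 (U'): U=WBWY F=OROG R=GRWO B=YRWB L=BBOY
After move 7 (U'): U=BYWW F=BBOG R=ORWO B=GRWB L=YROY
Query 1: F[3] = G
Query 2: B[1] = R
Query 3: F[2] = O
Query 4: U[1] = Y
Query 5: L[2] = O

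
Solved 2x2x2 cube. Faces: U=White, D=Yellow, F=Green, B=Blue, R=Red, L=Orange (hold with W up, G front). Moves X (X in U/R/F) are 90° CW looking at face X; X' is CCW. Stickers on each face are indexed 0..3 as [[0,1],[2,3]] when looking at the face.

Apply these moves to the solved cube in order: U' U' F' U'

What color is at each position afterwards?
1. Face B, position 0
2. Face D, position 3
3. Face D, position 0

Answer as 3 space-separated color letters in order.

After move 1 (U'): U=WWWW F=OOGG R=GGRR B=RRBB L=BBOO
After move 2 (U'): U=WWWW F=BBGG R=OORR B=GGBB L=RROO
After move 3 (F'): F=BGBG U=WWOR R=YOYR D=ROYY L=RWOW
After move 4 (U'): U=WRWO F=RWBG R=BGYR B=YOBB L=GGOW
Query 1: B[0] = Y
Query 2: D[3] = Y
Query 3: D[0] = R

Answer: Y Y R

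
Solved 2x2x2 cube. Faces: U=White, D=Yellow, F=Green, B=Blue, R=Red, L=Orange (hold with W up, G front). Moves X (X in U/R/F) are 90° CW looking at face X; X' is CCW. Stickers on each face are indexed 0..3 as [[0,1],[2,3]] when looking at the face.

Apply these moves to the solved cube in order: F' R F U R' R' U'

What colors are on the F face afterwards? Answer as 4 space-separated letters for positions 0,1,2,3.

Answer: G G Y O

Derivation:
After move 1 (F'): F=GGGG U=WWRR R=YRYR D=OOYY L=OWOW
After move 2 (R): R=YYRR U=WGRG F=GOGY D=OBYB B=RBWB
After move 3 (F): F=GGYO U=WGWW R=RYGR D=RYYB L=OOOB
After move 4 (U): U=WWWG F=RYYO R=RBGR B=OOWB L=GGOB
After move 5 (R'): R=BRRG U=WWWO F=RWYG D=RYYO B=BOYB
After move 6 (R'): R=RGBR U=WYWB F=RWYO D=RWYG B=OOYB
After move 7 (U'): U=YBWW F=GGYO R=RWBR B=RGYB L=OOOB
Query: F face = GGYO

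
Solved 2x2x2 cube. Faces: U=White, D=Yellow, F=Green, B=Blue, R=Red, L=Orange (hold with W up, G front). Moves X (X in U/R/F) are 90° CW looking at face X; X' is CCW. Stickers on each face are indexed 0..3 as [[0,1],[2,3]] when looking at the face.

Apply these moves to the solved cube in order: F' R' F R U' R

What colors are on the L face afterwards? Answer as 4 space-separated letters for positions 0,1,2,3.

Answer: W B O G

Derivation:
After move 1 (F'): F=GGGG U=WWRR R=YRYR D=OOYY L=OWOW
After move 2 (R'): R=RRYY U=WBRB F=GWGR D=OGYG B=YBOB
After move 3 (F): F=GGRW U=WBWW R=RRBY D=YRYG L=OOOG
After move 4 (R): R=BRYR U=WGWW F=GRRG D=YOYY B=WBBB
After move 5 (U'): U=GWWW F=OORG R=GRYR B=BRBB L=WBOG
After move 6 (R): R=YGRR U=GOWG F=OORY D=YBYB B=WRWB
Query: L face = WBOG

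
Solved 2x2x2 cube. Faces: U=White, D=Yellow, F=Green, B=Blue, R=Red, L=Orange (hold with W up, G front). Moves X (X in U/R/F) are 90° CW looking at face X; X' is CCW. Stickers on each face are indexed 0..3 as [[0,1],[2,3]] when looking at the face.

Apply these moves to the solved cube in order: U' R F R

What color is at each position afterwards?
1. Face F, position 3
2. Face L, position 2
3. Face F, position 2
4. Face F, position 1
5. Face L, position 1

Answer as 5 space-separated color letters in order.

Answer: R O Y R Y

Derivation:
After move 1 (U'): U=WWWW F=OOGG R=GGRR B=RRBB L=BBOO
After move 2 (R): R=RGRG U=WOWG F=OYGY D=YBYR B=WRWB
After move 3 (F): F=GOYY U=WOOB R=WGGG D=RRYR L=BYOB
After move 4 (R): R=GWGG U=WOOY F=GRYR D=RWYW B=BROB
Query 1: F[3] = R
Query 2: L[2] = O
Query 3: F[2] = Y
Query 4: F[1] = R
Query 5: L[1] = Y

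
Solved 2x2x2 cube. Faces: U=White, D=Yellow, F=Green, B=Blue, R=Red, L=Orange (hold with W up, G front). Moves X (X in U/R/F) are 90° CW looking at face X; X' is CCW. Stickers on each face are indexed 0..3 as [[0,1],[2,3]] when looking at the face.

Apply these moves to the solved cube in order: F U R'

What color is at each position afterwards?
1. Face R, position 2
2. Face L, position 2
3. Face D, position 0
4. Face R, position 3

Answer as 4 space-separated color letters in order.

Answer: B O R W

Derivation:
After move 1 (F): F=GGGG U=WWOO R=WRWR D=RRYY L=OYOY
After move 2 (U): U=OWOW F=WRGG R=BBWR B=OYBB L=GGOY
After move 3 (R'): R=BRBW U=OBOO F=WWGW D=RRYG B=YYRB
Query 1: R[2] = B
Query 2: L[2] = O
Query 3: D[0] = R
Query 4: R[3] = W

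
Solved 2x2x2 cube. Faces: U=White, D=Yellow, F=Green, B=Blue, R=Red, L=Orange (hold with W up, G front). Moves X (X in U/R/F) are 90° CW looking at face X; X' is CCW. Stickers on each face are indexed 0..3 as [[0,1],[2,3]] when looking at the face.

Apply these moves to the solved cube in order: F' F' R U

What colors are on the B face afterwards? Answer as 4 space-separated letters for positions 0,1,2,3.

After move 1 (F'): F=GGGG U=WWRR R=YRYR D=OOYY L=OWOW
After move 2 (F'): F=GGGG U=WWYY R=OROR D=WWYY L=OROR
After move 3 (R): R=OORR U=WGYG F=GWGY D=WBYB B=YBWB
After move 4 (U): U=YWGG F=OOGY R=YBRR B=ORWB L=GWOR
Query: B face = ORWB

Answer: O R W B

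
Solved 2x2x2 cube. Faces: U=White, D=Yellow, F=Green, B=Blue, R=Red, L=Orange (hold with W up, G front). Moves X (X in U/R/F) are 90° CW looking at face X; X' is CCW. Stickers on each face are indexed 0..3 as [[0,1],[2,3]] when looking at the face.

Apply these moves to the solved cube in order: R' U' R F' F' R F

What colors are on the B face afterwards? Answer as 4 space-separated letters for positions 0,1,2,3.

Answer: Y R O B

Derivation:
After move 1 (R'): R=RRRR U=WBWB F=GWGW D=YGYG B=YBYB
After move 2 (U'): U=BBWW F=OOGW R=GWRR B=RRYB L=YBOO
After move 3 (R): R=RGRW U=BOWW F=OGGG D=YYYR B=WRBB
After move 4 (F'): F=GGOG U=BORR R=YGYW D=BOYR L=YWOW
After move 5 (F'): F=GGGO U=BOYY R=OGBW D=WWYR L=YROR
After move 6 (R): R=BOWG U=BGYO F=GWGR D=WBYW B=YROB
After move 7 (F): F=GGRW U=BGRR R=YOOG D=WBYW L=YWOB
Query: B face = YROB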